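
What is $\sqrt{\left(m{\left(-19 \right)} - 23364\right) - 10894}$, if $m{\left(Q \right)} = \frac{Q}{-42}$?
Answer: $\frac{i \sqrt{60430314}}{42} \approx 185.09 i$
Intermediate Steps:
$m{\left(Q \right)} = - \frac{Q}{42}$ ($m{\left(Q \right)} = Q \left(- \frac{1}{42}\right) = - \frac{Q}{42}$)
$\sqrt{\left(m{\left(-19 \right)} - 23364\right) - 10894} = \sqrt{\left(\left(- \frac{1}{42}\right) \left(-19\right) - 23364\right) - 10894} = \sqrt{\left(\frac{19}{42} - 23364\right) - 10894} = \sqrt{- \frac{981269}{42} - 10894} = \sqrt{- \frac{1438817}{42}} = \frac{i \sqrt{60430314}}{42}$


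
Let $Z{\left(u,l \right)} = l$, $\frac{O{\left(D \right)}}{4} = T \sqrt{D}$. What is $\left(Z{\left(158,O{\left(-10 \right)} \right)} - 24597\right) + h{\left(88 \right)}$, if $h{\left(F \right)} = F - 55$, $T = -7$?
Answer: $-24564 - 28 i \sqrt{10} \approx -24564.0 - 88.544 i$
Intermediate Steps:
$O{\left(D \right)} = - 28 \sqrt{D}$ ($O{\left(D \right)} = 4 \left(- 7 \sqrt{D}\right) = - 28 \sqrt{D}$)
$h{\left(F \right)} = -55 + F$ ($h{\left(F \right)} = F - 55 = -55 + F$)
$\left(Z{\left(158,O{\left(-10 \right)} \right)} - 24597\right) + h{\left(88 \right)} = \left(- 28 \sqrt{-10} - 24597\right) + \left(-55 + 88\right) = \left(- 28 i \sqrt{10} - 24597\right) + 33 = \left(-24597 - 28 i \sqrt{10}\right) + 33 = -24564 - 28 i \sqrt{10}$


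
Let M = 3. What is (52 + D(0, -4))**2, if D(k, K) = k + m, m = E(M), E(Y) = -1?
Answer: 2601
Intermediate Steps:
m = -1
D(k, K) = -1 + k (D(k, K) = k - 1 = -1 + k)
(52 + D(0, -4))**2 = (52 + (-1 + 0))**2 = (52 - 1)**2 = 51**2 = 2601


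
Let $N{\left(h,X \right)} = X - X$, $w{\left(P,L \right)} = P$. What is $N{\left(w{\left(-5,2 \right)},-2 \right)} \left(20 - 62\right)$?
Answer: $0$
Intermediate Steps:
$N{\left(h,X \right)} = 0$
$N{\left(w{\left(-5,2 \right)},-2 \right)} \left(20 - 62\right) = 0 \left(20 - 62\right) = 0 \left(-42\right) = 0$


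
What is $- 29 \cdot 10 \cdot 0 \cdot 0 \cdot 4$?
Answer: $0$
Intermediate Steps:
$- 29 \cdot 10 \cdot 0 \cdot 0 \cdot 4 = \left(-29\right) 0 \cdot 0 = 0 \cdot 0 = 0$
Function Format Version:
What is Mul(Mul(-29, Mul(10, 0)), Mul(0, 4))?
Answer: 0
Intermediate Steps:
Mul(Mul(-29, Mul(10, 0)), Mul(0, 4)) = Mul(Mul(-29, 0), 0) = Mul(0, 0) = 0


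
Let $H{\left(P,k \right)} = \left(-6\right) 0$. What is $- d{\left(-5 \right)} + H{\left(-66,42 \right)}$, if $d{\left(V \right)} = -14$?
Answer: $14$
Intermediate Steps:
$H{\left(P,k \right)} = 0$
$- d{\left(-5 \right)} + H{\left(-66,42 \right)} = \left(-1\right) \left(-14\right) + 0 = 14 + 0 = 14$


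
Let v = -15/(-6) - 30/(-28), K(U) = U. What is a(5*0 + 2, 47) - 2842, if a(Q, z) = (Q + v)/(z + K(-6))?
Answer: -815615/287 ≈ -2841.9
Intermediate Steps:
v = 25/7 (v = -15*(-⅙) - 30*(-1/28) = 5/2 + 15/14 = 25/7 ≈ 3.5714)
a(Q, z) = (25/7 + Q)/(-6 + z) (a(Q, z) = (Q + 25/7)/(z - 6) = (25/7 + Q)/(-6 + z))
a(5*0 + 2, 47) - 2842 = (25/7 + (5*0 + 2))/(-6 + 47) - 2842 = (25/7 + (0 + 2))/41 - 2842 = (25/7 + 2)/41 - 2842 = (1/41)*(39/7) - 2842 = 39/287 - 2842 = -815615/287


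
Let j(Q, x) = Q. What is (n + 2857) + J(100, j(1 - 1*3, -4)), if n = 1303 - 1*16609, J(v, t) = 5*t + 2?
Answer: -12457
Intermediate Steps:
J(v, t) = 2 + 5*t
n = -15306 (n = 1303 - 16609 = -15306)
(n + 2857) + J(100, j(1 - 1*3, -4)) = (-15306 + 2857) + (2 + 5*(1 - 1*3)) = -12449 + (2 + 5*(1 - 3)) = -12449 + (2 + 5*(-2)) = -12449 + (2 - 10) = -12449 - 8 = -12457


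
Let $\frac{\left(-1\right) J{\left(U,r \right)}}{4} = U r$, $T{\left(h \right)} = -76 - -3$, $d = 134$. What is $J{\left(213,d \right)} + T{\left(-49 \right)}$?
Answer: $-114241$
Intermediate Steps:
$T{\left(h \right)} = -73$ ($T{\left(h \right)} = -76 + 3 = -73$)
$J{\left(U,r \right)} = - 4 U r$
$J{\left(213,d \right)} + T{\left(-49 \right)} = \left(-4\right) 213 \cdot 134 - 73 = -114168 - 73 = -114241$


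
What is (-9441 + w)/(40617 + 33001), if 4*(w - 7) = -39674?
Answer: -38705/147236 ≈ -0.26288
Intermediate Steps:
w = -19823/2 (w = 7 + (¼)*(-39674) = 7 - 19837/2 = -19823/2 ≈ -9911.5)
(-9441 + w)/(40617 + 33001) = (-9441 - 19823/2)/(40617 + 33001) = -38705/2/73618 = -38705/2*1/73618 = -38705/147236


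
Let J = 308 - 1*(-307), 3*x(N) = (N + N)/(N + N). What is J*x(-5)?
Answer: 205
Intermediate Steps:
x(N) = 1/3 (x(N) = ((N + N)/(N + N))/3 = ((2*N)/((2*N)))/3 = ((2*N)*(1/(2*N)))/3 = (1/3)*1 = 1/3)
J = 615 (J = 308 + 307 = 615)
J*x(-5) = 615*(1/3) = 205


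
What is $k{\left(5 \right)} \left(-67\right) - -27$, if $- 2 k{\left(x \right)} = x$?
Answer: $\frac{389}{2} \approx 194.5$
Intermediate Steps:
$k{\left(x \right)} = - \frac{x}{2}$
$k{\left(5 \right)} \left(-67\right) - -27 = \left(- \frac{1}{2}\right) 5 \left(-67\right) - -27 = \left(- \frac{5}{2}\right) \left(-67\right) + 27 = \frac{335}{2} + 27 = \frac{389}{2}$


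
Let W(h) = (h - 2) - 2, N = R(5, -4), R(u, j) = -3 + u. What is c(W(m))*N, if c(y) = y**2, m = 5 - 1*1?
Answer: 0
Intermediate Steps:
m = 4 (m = 5 - 1 = 4)
N = 2 (N = -3 + 5 = 2)
W(h) = -4 + h (W(h) = (-2 + h) - 2 = -4 + h)
c(W(m))*N = (-4 + 4)**2*2 = 0**2*2 = 0*2 = 0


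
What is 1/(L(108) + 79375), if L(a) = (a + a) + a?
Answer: 1/79699 ≈ 1.2547e-5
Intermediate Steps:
L(a) = 3*a (L(a) = 2*a + a = 3*a)
1/(L(108) + 79375) = 1/(3*108 + 79375) = 1/(324 + 79375) = 1/79699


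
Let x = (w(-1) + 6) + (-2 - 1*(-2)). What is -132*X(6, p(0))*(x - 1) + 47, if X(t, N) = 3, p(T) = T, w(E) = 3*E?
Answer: -745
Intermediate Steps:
x = 3 (x = (3*(-1) + 6) + (-2 - 1*(-2)) = (-3 + 6) + (-2 + 2) = 3 + 0 = 3)
-132*X(6, p(0))*(x - 1) + 47 = -396*(3 - 1) + 47 = -396*2 + 47 = -132*6 + 47 = -792 + 47 = -745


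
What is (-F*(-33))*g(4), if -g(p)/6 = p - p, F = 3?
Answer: 0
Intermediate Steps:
g(p) = 0 (g(p) = -6*(p - p) = -6*0 = 0)
(-F*(-33))*g(4) = (-1*3*(-33))*0 = -3*(-33)*0 = 99*0 = 0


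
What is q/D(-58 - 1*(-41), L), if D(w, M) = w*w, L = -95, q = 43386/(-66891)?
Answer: -14462/6443833 ≈ -0.0022443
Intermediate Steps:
q = -14462/22297 (q = 43386*(-1/66891) = -14462/22297 ≈ -0.64861)
D(w, M) = w²
q/D(-58 - 1*(-41), L) = -14462/(22297*(-58 - 1*(-41))²) = -14462/(22297*(-58 + 41)²) = -14462/(22297*((-17)²)) = -14462/22297/289 = -14462/22297*1/289 = -14462/6443833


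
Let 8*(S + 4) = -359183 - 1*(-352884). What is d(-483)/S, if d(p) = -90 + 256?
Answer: -1328/6331 ≈ -0.20976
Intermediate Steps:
d(p) = 166
S = -6331/8 (S = -4 + (-359183 - 1*(-352884))/8 = -4 + (-359183 + 352884)/8 = -4 + (1/8)*(-6299) = -4 - 6299/8 = -6331/8 ≈ -791.38)
d(-483)/S = 166/(-6331/8) = 166*(-8/6331) = -1328/6331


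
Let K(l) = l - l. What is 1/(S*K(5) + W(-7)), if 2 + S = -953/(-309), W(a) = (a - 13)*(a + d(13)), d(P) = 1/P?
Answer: 13/1800 ≈ 0.0072222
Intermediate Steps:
K(l) = 0
W(a) = (-13 + a)*(1/13 + a) (W(a) = (a - 13)*(a + 1/13) = (-13 + a)*(a + 1/13) = (-13 + a)*(1/13 + a))
S = 335/309 (S = -2 - 953/(-309) = -2 - 953*(-1/309) = -2 + 953/309 = 335/309 ≈ 1.0841)
1/(S*K(5) + W(-7)) = 1/((335/309)*0 + (-1 + (-7)**2 - 168/13*(-7))) = 1/(0 + (-1 + 49 + 1176/13)) = 1/(0 + 1800/13) = 1/(1800/13) = 13/1800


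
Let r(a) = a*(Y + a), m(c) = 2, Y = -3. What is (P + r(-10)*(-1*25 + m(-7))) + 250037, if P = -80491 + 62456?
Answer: 229012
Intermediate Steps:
P = -18035
r(a) = a*(-3 + a)
(P + r(-10)*(-1*25 + m(-7))) + 250037 = (-18035 + (-10*(-3 - 10))*(-1*25 + 2)) + 250037 = (-18035 + (-10*(-13))*(-25 + 2)) + 250037 = (-18035 + 130*(-23)) + 250037 = (-18035 - 2990) + 250037 = -21025 + 250037 = 229012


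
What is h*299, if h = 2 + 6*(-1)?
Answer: -1196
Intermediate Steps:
h = -4 (h = 2 - 6 = -4)
h*299 = -4*299 = -1196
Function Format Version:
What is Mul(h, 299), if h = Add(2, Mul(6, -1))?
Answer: -1196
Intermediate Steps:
h = -4 (h = Add(2, -6) = -4)
Mul(h, 299) = Mul(-4, 299) = -1196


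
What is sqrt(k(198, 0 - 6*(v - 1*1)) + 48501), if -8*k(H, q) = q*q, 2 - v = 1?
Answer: 3*sqrt(5389) ≈ 220.23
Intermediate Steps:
v = 1 (v = 2 - 1*1 = 2 - 1 = 1)
k(H, q) = -q**2/8 (k(H, q) = -q*q/8 = -q**2/8)
sqrt(k(198, 0 - 6*(v - 1*1)) + 48501) = sqrt(-(0 - 6*(1 - 1*1))**2/8 + 48501) = sqrt(-(0 - 6*(1 - 1))**2/8 + 48501) = sqrt(-(0 - 6*0)**2/8 + 48501) = sqrt(-(0 + 0)**2/8 + 48501) = sqrt(-1/8*0**2 + 48501) = sqrt(-1/8*0 + 48501) = sqrt(0 + 48501) = sqrt(48501) = 3*sqrt(5389)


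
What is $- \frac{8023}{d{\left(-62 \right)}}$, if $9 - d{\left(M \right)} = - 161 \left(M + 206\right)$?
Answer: $- \frac{8023}{23193} \approx -0.34592$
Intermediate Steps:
$d{\left(M \right)} = 33175 + 161 M$ ($d{\left(M \right)} = 9 - - 161 \left(M + 206\right) = 9 - - 161 \left(206 + M\right) = 9 - \left(-33166 - 161 M\right) = 9 + \left(33166 + 161 M\right) = 33175 + 161 M$)
$- \frac{8023}{d{\left(-62 \right)}} = - \frac{8023}{33175 + 161 \left(-62\right)} = - \frac{8023}{33175 - 9982} = - \frac{8023}{23193}$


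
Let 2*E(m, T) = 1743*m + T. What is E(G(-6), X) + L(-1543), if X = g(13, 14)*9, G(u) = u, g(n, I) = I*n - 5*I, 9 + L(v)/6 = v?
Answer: -14037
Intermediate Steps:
L(v) = -54 + 6*v
g(n, I) = -5*I + I*n
X = 1008 (X = (14*(-5 + 13))*9 = (14*8)*9 = 112*9 = 1008)
E(m, T) = T/2 + 1743*m/2 (E(m, T) = (1743*m + T)/2 = (T + 1743*m)/2 = T/2 + 1743*m/2)
E(G(-6), X) + L(-1543) = ((1/2)*1008 + (1743/2)*(-6)) + (-54 + 6*(-1543)) = (504 - 5229) + (-54 - 9258) = -4725 - 9312 = -14037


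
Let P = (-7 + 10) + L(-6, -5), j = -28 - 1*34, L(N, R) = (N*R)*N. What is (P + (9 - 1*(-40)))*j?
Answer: 7936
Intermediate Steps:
L(N, R) = R*N²
j = -62 (j = -28 - 34 = -62)
P = -177 (P = (-7 + 10) - 5*(-6)² = 3 - 5*36 = 3 - 180 = -177)
(P + (9 - 1*(-40)))*j = (-177 + (9 - 1*(-40)))*(-62) = (-177 + (9 + 40))*(-62) = (-177 + 49)*(-62) = -128*(-62) = 7936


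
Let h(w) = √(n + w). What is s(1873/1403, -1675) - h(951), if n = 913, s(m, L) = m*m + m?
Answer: 6135948/1968409 - 2*√466 ≈ -40.057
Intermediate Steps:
s(m, L) = m + m² (s(m, L) = m² + m = m + m²)
h(w) = √(913 + w)
s(1873/1403, -1675) - h(951) = (1873/1403)*(1 + 1873/1403) - √(913 + 951) = (1873*(1/1403))*(1 + 1873*(1/1403)) - √1864 = 1873*(1 + 1873/1403)/1403 - 2*√466 = (1873/1403)*(3276/1403) - 2*√466 = 6135948/1968409 - 2*√466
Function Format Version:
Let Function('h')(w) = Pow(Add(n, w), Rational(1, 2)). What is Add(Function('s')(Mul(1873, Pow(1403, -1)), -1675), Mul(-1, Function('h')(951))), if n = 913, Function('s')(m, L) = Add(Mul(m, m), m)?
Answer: Add(Rational(6135948, 1968409), Mul(-2, Pow(466, Rational(1, 2)))) ≈ -40.057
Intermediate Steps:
Function('s')(m, L) = Add(m, Pow(m, 2)) (Function('s')(m, L) = Add(Pow(m, 2), m) = Add(m, Pow(m, 2)))
Function('h')(w) = Pow(Add(913, w), Rational(1, 2))
Add(Function('s')(Mul(1873, Pow(1403, -1)), -1675), Mul(-1, Function('h')(951))) = Add(Mul(Mul(1873, Pow(1403, -1)), Add(1, Mul(1873, Pow(1403, -1)))), Mul(-1, Pow(Add(913, 951), Rational(1, 2)))) = Add(Mul(Mul(1873, Rational(1, 1403)), Add(1, Mul(1873, Rational(1, 1403)))), Mul(-1, Pow(1864, Rational(1, 2)))) = Add(Mul(Rational(1873, 1403), Add(1, Rational(1873, 1403))), Mul(-1, Mul(2, Pow(466, Rational(1, 2))))) = Add(Mul(Rational(1873, 1403), Rational(3276, 1403)), Mul(-2, Pow(466, Rational(1, 2)))) = Add(Rational(6135948, 1968409), Mul(-2, Pow(466, Rational(1, 2))))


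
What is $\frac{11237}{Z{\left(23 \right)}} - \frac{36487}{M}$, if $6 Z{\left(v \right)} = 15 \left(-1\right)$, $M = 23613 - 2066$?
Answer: $- \frac{484429713}{107735} \approx -4496.5$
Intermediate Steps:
$M = 21547$ ($M = 23613 - 2066 = 21547$)
$Z{\left(v \right)} = - \frac{5}{2}$ ($Z{\left(v \right)} = \frac{15 \left(-1\right)}{6} = \frac{1}{6} \left(-15\right) = - \frac{5}{2}$)
$\frac{11237}{Z{\left(23 \right)}} - \frac{36487}{M} = \frac{11237}{- \frac{5}{2}} - \frac{36487}{21547} = 11237 \left(- \frac{2}{5}\right) - \frac{36487}{21547} = - \frac{22474}{5} - \frac{36487}{21547} = - \frac{484429713}{107735}$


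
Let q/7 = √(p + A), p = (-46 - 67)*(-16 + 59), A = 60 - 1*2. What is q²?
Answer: -235249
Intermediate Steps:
A = 58 (A = 60 - 2 = 58)
p = -4859 (p = -113*43 = -4859)
q = 7*I*√4801 (q = 7*√(-4859 + 58) = 7*√(-4801) = 7*(I*√4801) = 7*I*√4801 ≈ 485.02*I)
q² = (7*I*√4801)² = -235249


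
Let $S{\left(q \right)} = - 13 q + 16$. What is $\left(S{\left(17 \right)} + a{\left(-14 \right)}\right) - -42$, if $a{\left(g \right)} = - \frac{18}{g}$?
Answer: $- \frac{1132}{7} \approx -161.71$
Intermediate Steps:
$S{\left(q \right)} = 16 - 13 q$
$\left(S{\left(17 \right)} + a{\left(-14 \right)}\right) - -42 = \left(\left(16 - 221\right) - \frac{18}{-14}\right) - -42 = \left(\left(16 - 221\right) - - \frac{9}{7}\right) + 42 = \left(-205 + \frac{9}{7}\right) + 42 = - \frac{1426}{7} + 42 = - \frac{1132}{7}$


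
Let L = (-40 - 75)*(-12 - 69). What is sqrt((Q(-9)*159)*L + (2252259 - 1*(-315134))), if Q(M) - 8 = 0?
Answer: sqrt(14416073) ≈ 3796.9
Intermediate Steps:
L = 9315 (L = -115*(-81) = 9315)
Q(M) = 8 (Q(M) = 8 + 0 = 8)
sqrt((Q(-9)*159)*L + (2252259 - 1*(-315134))) = sqrt((8*159)*9315 + (2252259 - 1*(-315134))) = sqrt(1272*9315 + (2252259 + 315134)) = sqrt(11848680 + 2567393) = sqrt(14416073)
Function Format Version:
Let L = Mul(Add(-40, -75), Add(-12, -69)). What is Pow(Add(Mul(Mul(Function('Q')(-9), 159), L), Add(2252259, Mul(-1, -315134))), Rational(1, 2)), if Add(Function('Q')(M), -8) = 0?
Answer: Pow(14416073, Rational(1, 2)) ≈ 3796.9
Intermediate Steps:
L = 9315 (L = Mul(-115, -81) = 9315)
Function('Q')(M) = 8 (Function('Q')(M) = Add(8, 0) = 8)
Pow(Add(Mul(Mul(Function('Q')(-9), 159), L), Add(2252259, Mul(-1, -315134))), Rational(1, 2)) = Pow(Add(Mul(Mul(8, 159), 9315), Add(2252259, Mul(-1, -315134))), Rational(1, 2)) = Pow(Add(Mul(1272, 9315), Add(2252259, 315134)), Rational(1, 2)) = Pow(Add(11848680, 2567393), Rational(1, 2)) = Pow(14416073, Rational(1, 2))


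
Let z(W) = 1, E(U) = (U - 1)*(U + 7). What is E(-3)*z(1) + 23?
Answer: 7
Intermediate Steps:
E(U) = (-1 + U)*(7 + U)
E(-3)*z(1) + 23 = (-7 + (-3)² + 6*(-3))*1 + 23 = (-7 + 9 - 18)*1 + 23 = -16*1 + 23 = -16 + 23 = 7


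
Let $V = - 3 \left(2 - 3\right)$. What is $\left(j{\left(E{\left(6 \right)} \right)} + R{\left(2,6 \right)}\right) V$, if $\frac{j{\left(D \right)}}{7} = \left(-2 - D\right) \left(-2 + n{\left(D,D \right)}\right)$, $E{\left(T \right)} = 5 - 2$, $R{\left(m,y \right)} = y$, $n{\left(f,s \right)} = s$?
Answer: $-87$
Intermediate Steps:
$E{\left(T \right)} = 3$ ($E{\left(T \right)} = 5 - 2 = 3$)
$V = 3$ ($V = \left(-3\right) \left(-1\right) = 3$)
$j{\left(D \right)} = 7 \left(-2 + D\right) \left(-2 - D\right)$ ($j{\left(D \right)} = 7 \left(-2 - D\right) \left(-2 + D\right) = 7 \left(-2 + D\right) \left(-2 - D\right)$)
$\left(j{\left(E{\left(6 \right)} \right)} + R{\left(2,6 \right)}\right) V = \left(\left(28 - 7 \cdot 3^{2}\right) + 6\right) 3 = \left(\left(28 - 63\right) + 6\right) 3 = \left(-35 + 6\right) 3 = \left(-29\right) 3 = -87$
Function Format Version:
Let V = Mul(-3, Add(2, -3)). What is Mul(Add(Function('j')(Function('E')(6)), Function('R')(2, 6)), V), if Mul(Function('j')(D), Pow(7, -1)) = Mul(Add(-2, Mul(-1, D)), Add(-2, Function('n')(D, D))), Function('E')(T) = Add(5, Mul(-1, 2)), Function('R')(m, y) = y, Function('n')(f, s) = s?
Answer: -87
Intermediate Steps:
Function('E')(T) = 3 (Function('E')(T) = Add(5, -2) = 3)
V = 3 (V = Mul(-3, -1) = 3)
Function('j')(D) = Mul(7, Add(-2, D), Add(-2, Mul(-1, D))) (Function('j')(D) = Mul(7, Mul(Add(-2, Mul(-1, D)), Add(-2, D))) = Mul(7, Mul(Add(-2, D), Add(-2, Mul(-1, D)))) = Mul(7, Add(-2, D), Add(-2, Mul(-1, D))))
Mul(Add(Function('j')(Function('E')(6)), Function('R')(2, 6)), V) = Mul(Add(Add(28, Mul(-7, Pow(3, 2))), 6), 3) = Mul(Add(Add(28, Mul(-7, 9)), 6), 3) = Mul(Add(Add(28, -63), 6), 3) = Mul(Add(-35, 6), 3) = Mul(-29, 3) = -87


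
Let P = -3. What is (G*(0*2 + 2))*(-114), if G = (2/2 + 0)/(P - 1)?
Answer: 57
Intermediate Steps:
G = -1/4 (G = (2/2 + 0)/(-3 - 1) = (2*(1/2) + 0)/(-4) = (1 + 0)*(-1/4) = 1*(-1/4) = -1/4 ≈ -0.25000)
(G*(0*2 + 2))*(-114) = -(0*2 + 2)/4*(-114) = -(0 + 2)/4*(-114) = -1/4*2*(-114) = -1/2*(-114) = 57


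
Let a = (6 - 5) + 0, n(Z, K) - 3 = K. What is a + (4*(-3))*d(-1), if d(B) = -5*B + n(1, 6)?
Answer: -167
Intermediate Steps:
n(Z, K) = 3 + K
d(B) = 9 - 5*B (d(B) = -5*B + (3 + 6) = -5*B + 9 = 9 - 5*B)
a = 1 (a = 1 + 0 = 1)
a + (4*(-3))*d(-1) = 1 + (4*(-3))*(9 - 5*(-1)) = 1 - 12*(9 + 5) = 1 - 12*14 = 1 - 168 = -167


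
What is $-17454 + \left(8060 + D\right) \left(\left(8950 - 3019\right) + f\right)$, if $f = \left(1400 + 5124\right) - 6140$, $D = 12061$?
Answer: $127046661$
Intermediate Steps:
$f = 384$ ($f = 6524 - 6140 = 384$)
$-17454 + \left(8060 + D\right) \left(\left(8950 - 3019\right) + f\right) = -17454 + \left(8060 + 12061\right) \left(\left(8950 - 3019\right) + 384\right) = -17454 + 20121 \left(\left(8950 - 3019\right) + 384\right) = -17454 + 20121 \left(5931 + 384\right) = -17454 + 20121 \cdot 6315 = -17454 + 127064115 = 127046661$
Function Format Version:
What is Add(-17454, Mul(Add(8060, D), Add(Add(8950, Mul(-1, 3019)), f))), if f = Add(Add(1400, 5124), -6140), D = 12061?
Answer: 127046661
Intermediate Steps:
f = 384 (f = Add(6524, -6140) = 384)
Add(-17454, Mul(Add(8060, D), Add(Add(8950, Mul(-1, 3019)), f))) = Add(-17454, Mul(Add(8060, 12061), Add(Add(8950, Mul(-1, 3019)), 384))) = Add(-17454, Mul(20121, Add(Add(8950, -3019), 384))) = Add(-17454, Mul(20121, Add(5931, 384))) = Add(-17454, Mul(20121, 6315)) = Add(-17454, 127064115) = 127046661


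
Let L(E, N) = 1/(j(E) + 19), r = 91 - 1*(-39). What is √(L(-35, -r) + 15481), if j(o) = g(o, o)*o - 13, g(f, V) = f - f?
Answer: √557322/6 ≈ 124.42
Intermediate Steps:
g(f, V) = 0
r = 130 (r = 91 + 39 = 130)
j(o) = -13 (j(o) = 0*o - 13 = 0 - 13 = -13)
L(E, N) = ⅙ (L(E, N) = 1/(-13 + 19) = 1/6 = ⅙)
√(L(-35, -r) + 15481) = √(⅙ + 15481) = √(92887/6) = √557322/6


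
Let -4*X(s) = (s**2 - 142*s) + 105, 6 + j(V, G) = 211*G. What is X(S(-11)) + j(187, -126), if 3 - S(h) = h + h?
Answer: -25887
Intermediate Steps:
S(h) = 3 - 2*h (S(h) = 3 - (h + h) = 3 - 2*h)
j(V, G) = -6 + 211*G
X(s) = -105/4 - s**2/4 + 71*s/2 (X(s) = -((s**2 - 142*s) + 105)/4 = -(105 + s**2 - 142*s)/4 = -105/4 - s**2/4 + 71*s/2)
X(S(-11)) + j(187, -126) = (-105/4 - (3 - 2*(-11))**2/4 + 71*(3 - 2*(-11))/2) + (-6 + 211*(-126)) = (-105/4 - (3 + 22)**2/4 + 71*(3 + 22)/2) + (-6 - 26586) = (-105/4 - 1/4*25**2 + (71/2)*25) - 26592 = (-105/4 - 1/4*625 + 1775/2) - 26592 = (-105/4 - 625/4 + 1775/2) - 26592 = 705 - 26592 = -25887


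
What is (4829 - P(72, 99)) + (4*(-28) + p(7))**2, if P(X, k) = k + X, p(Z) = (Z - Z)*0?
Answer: 17202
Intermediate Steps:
p(Z) = 0 (p(Z) = 0*0 = 0)
P(X, k) = X + k
(4829 - P(72, 99)) + (4*(-28) + p(7))**2 = (4829 - (72 + 99)) + (4*(-28) + 0)**2 = (4829 - 1*171) + (-112 + 0)**2 = (4829 - 171) + (-112)**2 = 4658 + 12544 = 17202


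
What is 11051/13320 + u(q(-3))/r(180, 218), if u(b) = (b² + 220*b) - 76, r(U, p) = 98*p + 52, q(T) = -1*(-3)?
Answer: 3821359/4457205 ≈ 0.85734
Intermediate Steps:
q(T) = 3
r(U, p) = 52 + 98*p
u(b) = -76 + b² + 220*b
11051/13320 + u(q(-3))/r(180, 218) = 11051/13320 + (-76 + 3² + 220*3)/(52 + 98*218) = 11051*(1/13320) + (-76 + 9 + 660)/(52 + 21364) = 11051/13320 + 593/21416 = 3821359/4457205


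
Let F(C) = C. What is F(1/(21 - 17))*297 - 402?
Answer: -1311/4 ≈ -327.75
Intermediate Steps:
F(1/(21 - 17))*297 - 402 = 297/(21 - 17) - 402 = 297/4 - 402 = -1311/4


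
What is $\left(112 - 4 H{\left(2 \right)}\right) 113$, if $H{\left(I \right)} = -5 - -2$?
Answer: $14012$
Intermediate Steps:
$H{\left(I \right)} = -3$ ($H{\left(I \right)} = -5 + 2 = -3$)
$\left(112 - 4 H{\left(2 \right)}\right) 113 = \left(112 - -12\right) 113 = \left(112 + 12\right) 113 = 124 \cdot 113 = 14012$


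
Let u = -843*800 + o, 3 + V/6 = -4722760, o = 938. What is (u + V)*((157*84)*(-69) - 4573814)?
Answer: 159084851211440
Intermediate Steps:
V = -28336578 (V = -18 + 6*(-4722760) = -18 - 28336560 = -28336578)
u = -673462 (u = -843*800 + 938 = -674400 + 938 = -673462)
(u + V)*((157*84)*(-69) - 4573814) = (-673462 - 28336578)*((157*84)*(-69) - 4573814) = -29010040*(13188*(-69) - 4573814) = -29010040*(-909972 - 4573814) = -29010040*(-5483786) = 159084851211440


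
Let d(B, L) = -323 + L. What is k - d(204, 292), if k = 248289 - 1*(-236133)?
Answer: 484453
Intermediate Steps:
k = 484422 (k = 248289 + 236133 = 484422)
k - d(204, 292) = 484422 - (-323 + 292) = 484422 - 1*(-31) = 484422 + 31 = 484453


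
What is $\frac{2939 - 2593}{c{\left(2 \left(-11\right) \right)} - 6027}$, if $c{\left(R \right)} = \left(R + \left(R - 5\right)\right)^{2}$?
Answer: $- \frac{173}{1813} \approx -0.095422$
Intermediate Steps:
$c{\left(R \right)} = \left(-5 + 2 R\right)^{2}$ ($c{\left(R \right)} = \left(R + \left(-5 + R\right)\right)^{2} = \left(-5 + 2 R\right)^{2}$)
$\frac{2939 - 2593}{c{\left(2 \left(-11\right) \right)} - 6027} = \frac{2939 - 2593}{\left(-5 + 2 \cdot 2 \left(-11\right)\right)^{2} - 6027} = \frac{346}{\left(-5 + 2 \left(-22\right)\right)^{2} - 6027} = \frac{346}{\left(-5 - 44\right)^{2} - 6027} = \frac{346}{\left(-49\right)^{2} - 6027} = \frac{346}{2401 - 6027} = \frac{346}{-3626} = 346 \left(- \frac{1}{3626}\right) = - \frac{173}{1813}$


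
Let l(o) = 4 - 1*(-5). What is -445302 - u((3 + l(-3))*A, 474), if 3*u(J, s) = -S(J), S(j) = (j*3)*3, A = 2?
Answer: -445230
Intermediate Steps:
l(o) = 9 (l(o) = 4 + 5 = 9)
S(j) = 9*j (S(j) = (3*j)*3 = 9*j)
u(J, s) = -3*J (u(J, s) = (-9*J)/3 = -3*J)
-445302 - u((3 + l(-3))*A, 474) = -445302 - (-3)*(3 + 9)*2 = -445302 - (-3)*12*2 = -445302 - (-3)*24 = -445302 - 1*(-72) = -445302 + 72 = -445230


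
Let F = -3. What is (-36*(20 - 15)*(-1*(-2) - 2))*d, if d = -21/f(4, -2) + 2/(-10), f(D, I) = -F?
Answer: 0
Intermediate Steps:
f(D, I) = 3 (f(D, I) = -1*(-3) = 3)
d = -36/5 (d = -21/3 + 2/(-10) = -21*1/3 + 2*(-1/10) = -7 - 1/5 = -36/5 ≈ -7.2000)
(-36*(20 - 15)*(-1*(-2) - 2))*d = -36*(20 - 15)*(-1*(-2) - 2)*(-36/5) = -180*(2 - 2)*(-36/5) = -180*0*(-36/5) = -36*0*(-36/5) = 0*(-36/5) = 0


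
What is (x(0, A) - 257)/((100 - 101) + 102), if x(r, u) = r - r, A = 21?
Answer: -257/101 ≈ -2.5446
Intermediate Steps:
x(r, u) = 0
(x(0, A) - 257)/((100 - 101) + 102) = (0 - 257)/((100 - 101) + 102) = -257/(-1 + 102) = -257/101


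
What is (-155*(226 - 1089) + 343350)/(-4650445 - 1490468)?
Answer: -477115/6140913 ≈ -0.077694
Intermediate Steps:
(-155*(226 - 1089) + 343350)/(-4650445 - 1490468) = (-155*(-863) + 343350)/(-6140913) = (133765 + 343350)*(-1/6140913) = 477115*(-1/6140913) = -477115/6140913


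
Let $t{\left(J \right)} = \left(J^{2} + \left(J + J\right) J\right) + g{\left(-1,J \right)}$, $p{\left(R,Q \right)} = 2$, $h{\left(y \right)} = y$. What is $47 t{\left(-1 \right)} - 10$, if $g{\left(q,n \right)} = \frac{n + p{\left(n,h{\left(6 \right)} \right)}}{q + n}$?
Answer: $\frac{215}{2} \approx 107.5$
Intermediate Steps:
$g{\left(q,n \right)} = \frac{2 + n}{n + q}$ ($g{\left(q,n \right)} = \frac{n + 2}{q + n} = \frac{2 + n}{n + q}$)
$t{\left(J \right)} = 3 J^{2} + \frac{2 + J}{-1 + J}$ ($t{\left(J \right)} = \left(J^{2} + \left(J + J\right) J\right) + \frac{2 + J}{J - 1} = \left(J^{2} + 2 J J\right) + \frac{2 + J}{-1 + J} = \left(J^{2} + 2 J^{2}\right) + \frac{2 + J}{-1 + J} = 3 J^{2} + \frac{2 + J}{-1 + J}$)
$47 t{\left(-1 \right)} - 10 = 47 \frac{2 - 1 + 3 \left(-1\right)^{2} \left(-1 - 1\right)}{-1 - 1} - 10 = 47 \frac{2 - 1 + 3 \cdot 1 \left(-2\right)}{-2} - 10 = 47 \left(- \frac{2 - 1 - 6}{2}\right) - 10 = 47 \left(\left(- \frac{1}{2}\right) \left(-5\right)\right) - 10 = 47 \cdot \frac{5}{2} - 10 = \frac{235}{2} - 10 = \frac{215}{2}$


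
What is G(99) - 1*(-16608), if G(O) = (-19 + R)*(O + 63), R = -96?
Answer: -2022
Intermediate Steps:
G(O) = -7245 - 115*O (G(O) = (-19 - 96)*(O + 63) = -115*(63 + O) = -7245 - 115*O)
G(99) - 1*(-16608) = (-7245 - 115*99) - 1*(-16608) = (-7245 - 11385) + 16608 = -18630 + 16608 = -2022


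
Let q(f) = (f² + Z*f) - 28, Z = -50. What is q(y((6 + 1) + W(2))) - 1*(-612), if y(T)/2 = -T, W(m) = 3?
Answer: 1984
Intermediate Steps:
y(T) = -2*T (y(T) = 2*(-T) = -2*T)
q(f) = -28 + f² - 50*f (q(f) = (f² - 50*f) - 28 = -28 + f² - 50*f)
q(y((6 + 1) + W(2))) - 1*(-612) = (-28 + (-2*((6 + 1) + 3))² - (-100)*((6 + 1) + 3)) - 1*(-612) = (-28 + (-2*(7 + 3))² - (-100)*(7 + 3)) + 612 = (-28 + (-2*10)² - (-100)*10) + 612 = (-28 + (-20)² - 50*(-20)) + 612 = (-28 + 400 + 1000) + 612 = 1372 + 612 = 1984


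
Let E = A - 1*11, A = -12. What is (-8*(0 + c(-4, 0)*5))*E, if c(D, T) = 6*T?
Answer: 0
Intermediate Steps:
E = -23 (E = -12 - 1*11 = -12 - 11 = -23)
(-8*(0 + c(-4, 0)*5))*E = -8*(0 + (6*0)*5)*(-23) = -8*(0 + 0*5)*(-23) = -8*(0 + 0)*(-23) = -8*0*(-23) = 0*(-23) = 0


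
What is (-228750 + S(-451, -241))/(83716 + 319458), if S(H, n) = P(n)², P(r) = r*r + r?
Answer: 1672618425/201587 ≈ 8297.3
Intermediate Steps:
P(r) = r + r² (P(r) = r² + r = r + r²)
S(H, n) = n²*(1 + n)² (S(H, n) = (n*(1 + n))² = n²*(1 + n)²)
(-228750 + S(-451, -241))/(83716 + 319458) = (-228750 + (-241)²*(1 - 241)²)/(83716 + 319458) = (-228750 + 58081*(-240)²)/403174 = (-228750 + 58081*57600)*(1/403174) = (-228750 + 3345465600)*(1/403174) = 3345236850*(1/403174) = 1672618425/201587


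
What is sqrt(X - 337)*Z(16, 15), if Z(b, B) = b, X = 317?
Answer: 32*I*sqrt(5) ≈ 71.554*I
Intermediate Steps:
sqrt(X - 337)*Z(16, 15) = sqrt(317 - 337)*16 = sqrt(-20)*16 = (2*I*sqrt(5))*16 = 32*I*sqrt(5)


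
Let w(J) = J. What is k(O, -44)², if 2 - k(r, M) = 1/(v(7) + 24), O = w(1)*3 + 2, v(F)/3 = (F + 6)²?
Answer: 1125721/281961 ≈ 3.9925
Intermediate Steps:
v(F) = 3*(6 + F)² (v(F) = 3*(F + 6)² = 3*(6 + F)²)
O = 5 (O = 1*3 + 2 = 3 + 2 = 5)
k(r, M) = 1061/531 (k(r, M) = 2 - 1/(3*(6 + 7)² + 24) = 2 - 1/(3*13² + 24) = 2 - 1/(3*169 + 24) = 2 - 1/(507 + 24) = 2 - 1/531 = 1061/531)
k(O, -44)² = (1061/531)² = 1125721/281961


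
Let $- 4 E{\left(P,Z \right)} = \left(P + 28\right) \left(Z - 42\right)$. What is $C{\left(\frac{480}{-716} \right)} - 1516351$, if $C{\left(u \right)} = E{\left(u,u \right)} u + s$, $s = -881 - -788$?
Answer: $- \frac{8698441367396}{5735339} \approx -1.5166 \cdot 10^{6}$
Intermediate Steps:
$E{\left(P,Z \right)} = - \frac{\left(-42 + Z\right) \left(28 + P\right)}{4}$ ($E{\left(P,Z \right)} = - \frac{\left(P + 28\right) \left(Z - 42\right)}{4} = - \frac{\left(28 + P\right) \left(-42 + Z\right)}{4} = - \frac{\left(-42 + Z\right) \left(28 + P\right)}{4}$)
$s = -93$ ($s = -881 + 788 = -93$)
$C{\left(u \right)} = -93 + u \left(294 - \frac{u^{2}}{4} + \frac{7 u}{2}\right)$ ($C{\left(u \right)} = \left(294 - 7 u + \frac{21 u}{2} - \frac{u u}{4}\right) u - 93 = \left(294 - 7 u + \frac{21 u}{2} - \frac{u^{2}}{4}\right) u - 93 = \left(294 - \frac{u^{2}}{4} + \frac{7 u}{2}\right) u - 93 = u \left(294 - \frac{u^{2}}{4} + \frac{7 u}{2}\right) - 93 = -93 + u \left(294 - \frac{u^{2}}{4} + \frac{7 u}{2}\right)$)
$C{\left(\frac{480}{-716} \right)} - 1516351 = \left(-93 + \frac{\frac{480}{-716} \left(1176 - \left(\frac{480}{-716}\right)^{2} + 14 \frac{480}{-716}\right)}{4}\right) - 1516351 = \left(-93 + \frac{480 \left(- \frac{1}{716}\right) \left(1176 - \left(480 \left(- \frac{1}{716}\right)\right)^{2} + 14 \cdot 480 \left(- \frac{1}{716}\right)\right)}{4}\right) - 1516351 = \left(-93 + \frac{1}{4} \left(- \frac{120}{179}\right) \left(1176 - \left(- \frac{120}{179}\right)^{2} + 14 \left(- \frac{120}{179}\right)\right)\right) - 1516351 = \left(-93 + \frac{1}{4} \left(- \frac{120}{179}\right) \left(1176 - \frac{14400}{32041} - \frac{1680}{179}\right)\right) - 1516351 = \left(-93 + \frac{1}{4} \left(- \frac{120}{179}\right) \frac{37365096}{32041}\right) - 1516351 = \left(-93 - \frac{1120952880}{5735339}\right) - 1516351 = - \frac{1654339407}{5735339} - 1516351 = - \frac{8698441367396}{5735339}$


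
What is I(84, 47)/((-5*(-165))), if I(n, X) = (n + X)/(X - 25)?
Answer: 131/18150 ≈ 0.0072176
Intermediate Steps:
I(n, X) = (X + n)/(-25 + X)
I(84, 47)/((-5*(-165))) = ((47 + 84)/(-25 + 47))/((-5*(-165))) = (131/22)/825 = ((1/22)*131)*(1/825) = (131/22)*(1/825) = 131/18150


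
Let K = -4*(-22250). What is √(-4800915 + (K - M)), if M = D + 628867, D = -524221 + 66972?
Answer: I*√4883533 ≈ 2209.9*I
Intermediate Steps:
D = -457249
K = 89000
M = 171618 (M = -457249 + 628867 = 171618)
√(-4800915 + (K - M)) = √(-4800915 + (89000 - 1*171618)) = √(-4800915 + (89000 - 171618)) = √(-4800915 - 82618) = √(-4883533) = I*√4883533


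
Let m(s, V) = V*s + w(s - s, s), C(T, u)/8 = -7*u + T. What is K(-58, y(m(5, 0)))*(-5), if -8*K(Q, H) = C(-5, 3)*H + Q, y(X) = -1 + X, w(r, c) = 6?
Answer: -2745/4 ≈ -686.25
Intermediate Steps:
C(T, u) = -56*u + 8*T (C(T, u) = 8*(-7*u + T) = 8*(T - 7*u) = -56*u + 8*T)
m(s, V) = 6 + V*s (m(s, V) = V*s + 6 = 6 + V*s)
K(Q, H) = 26*H - Q/8 (K(Q, H) = -((-56*3 + 8*(-5))*H + Q)/8 = -((-168 - 40)*H + Q)/8 = -(-208*H + Q)/8 = -(Q - 208*H)/8 = 26*H - Q/8)
K(-58, y(m(5, 0)))*(-5) = (26*(-1 + (6 + 0*5)) - ⅛*(-58))*(-5) = (26*(-1 + (6 + 0)) + 29/4)*(-5) = (26*(-1 + 6) + 29/4)*(-5) = (26*5 + 29/4)*(-5) = (130 + 29/4)*(-5) = (549/4)*(-5) = -2745/4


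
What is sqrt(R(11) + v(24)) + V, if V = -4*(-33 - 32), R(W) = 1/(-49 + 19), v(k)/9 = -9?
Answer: 260 + I*sqrt(72930)/30 ≈ 260.0 + 9.0018*I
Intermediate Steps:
v(k) = -81 (v(k) = 9*(-9) = -81)
R(W) = -1/30 (R(W) = 1/(-30) = -1/30)
V = 260 (V = -4*(-65) = 260)
sqrt(R(11) + v(24)) + V = sqrt(-1/30 - 81) + 260 = sqrt(-2431/30) + 260 = I*sqrt(72930)/30 + 260 = 260 + I*sqrt(72930)/30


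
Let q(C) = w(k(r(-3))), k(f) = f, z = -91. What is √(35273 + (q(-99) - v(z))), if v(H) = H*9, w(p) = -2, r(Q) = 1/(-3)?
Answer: 3*√4010 ≈ 189.97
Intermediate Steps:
r(Q) = -⅓
v(H) = 9*H
q(C) = -2
√(35273 + (q(-99) - v(z))) = √(35273 + (-2 - 9*(-91))) = √(35273 + (-2 - 1*(-819))) = √(35273 + (-2 + 819)) = √(35273 + 817) = √36090 = 3*√4010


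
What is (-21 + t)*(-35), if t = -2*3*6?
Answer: 1995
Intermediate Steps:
t = -36 (t = -6*6 = -36)
(-21 + t)*(-35) = (-21 - 36)*(-35) = -57*(-35) = 1995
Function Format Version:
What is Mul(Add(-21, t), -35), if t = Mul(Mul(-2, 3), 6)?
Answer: 1995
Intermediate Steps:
t = -36 (t = Mul(-6, 6) = -36)
Mul(Add(-21, t), -35) = Mul(Add(-21, -36), -35) = Mul(-57, -35) = 1995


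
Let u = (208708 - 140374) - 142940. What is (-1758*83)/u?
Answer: 72957/37303 ≈ 1.9558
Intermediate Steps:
u = -74606 (u = 68334 - 142940 = -74606)
(-1758*83)/u = -1758*83/(-74606) = -145914*(-1/74606) = 72957/37303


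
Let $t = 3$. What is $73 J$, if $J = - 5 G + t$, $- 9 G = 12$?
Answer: $\frac{2117}{3} \approx 705.67$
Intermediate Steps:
$G = - \frac{4}{3}$ ($G = \left(- \frac{1}{9}\right) 12 = - \frac{4}{3} \approx -1.3333$)
$J = \frac{29}{3}$ ($J = \left(-5\right) \left(- \frac{4}{3}\right) + 3 = \frac{20}{3} + 3 = \frac{29}{3} \approx 9.6667$)
$73 J = 73 \cdot \frac{29}{3} = \frac{2117}{3}$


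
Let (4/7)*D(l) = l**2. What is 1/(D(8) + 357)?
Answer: 1/469 ≈ 0.0021322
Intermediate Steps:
D(l) = 7*l**2/4
1/(D(8) + 357) = 1/((7/4)*8**2 + 357) = 1/((7/4)*64 + 357) = 1/(112 + 357) = 1/469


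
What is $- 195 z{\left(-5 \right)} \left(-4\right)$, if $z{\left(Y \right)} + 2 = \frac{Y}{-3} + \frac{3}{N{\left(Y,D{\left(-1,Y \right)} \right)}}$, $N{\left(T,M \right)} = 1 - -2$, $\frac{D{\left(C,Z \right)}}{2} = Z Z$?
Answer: $520$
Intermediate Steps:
$D{\left(C,Z \right)} = 2 Z^{2}$ ($D{\left(C,Z \right)} = 2 Z Z = 2 Z^{2}$)
$N{\left(T,M \right)} = 3$ ($N{\left(T,M \right)} = 1 + 2 = 3$)
$z{\left(Y \right)} = -1 - \frac{Y}{3}$ ($z{\left(Y \right)} = -2 + \left(\frac{Y}{-3} + \frac{3}{3}\right) = -2 + \left(Y \left(- \frac{1}{3}\right) + 3 \cdot \frac{1}{3}\right) = -2 - \left(-1 + \frac{Y}{3}\right) = -1 - \frac{Y}{3}$)
$- 195 z{\left(-5 \right)} \left(-4\right) = - 195 \left(-1 - - \frac{5}{3}\right) \left(-4\right) = - 195 \left(-1 + \frac{5}{3}\right) \left(-4\right) = - 195 \cdot \frac{2}{3} \left(-4\right) = \left(-195\right) \left(- \frac{8}{3}\right) = 520$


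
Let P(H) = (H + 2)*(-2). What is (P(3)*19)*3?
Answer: -570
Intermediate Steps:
P(H) = -4 - 2*H (P(H) = (2 + H)*(-2) = -4 - 2*H)
(P(3)*19)*3 = ((-4 - 2*3)*19)*3 = ((-4 - 6)*19)*3 = -10*19*3 = -190*3 = -570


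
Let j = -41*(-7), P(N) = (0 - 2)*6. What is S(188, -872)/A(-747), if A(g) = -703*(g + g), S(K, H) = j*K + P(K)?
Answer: 26972/525141 ≈ 0.051361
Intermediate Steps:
P(N) = -12 (P(N) = -2*6 = -12)
j = 287
S(K, H) = -12 + 287*K (S(K, H) = 287*K - 12 = -12 + 287*K)
A(g) = -1406*g
S(188, -872)/A(-747) = (-12 + 287*188)/((-1406*(-747))) = (-12 + 53956)/1050282 = 53944*(1/1050282) = 26972/525141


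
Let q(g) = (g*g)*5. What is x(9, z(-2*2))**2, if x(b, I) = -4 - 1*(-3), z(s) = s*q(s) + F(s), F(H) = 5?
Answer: 1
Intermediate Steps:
q(g) = 5*g**2 (q(g) = g**2*5 = 5*g**2)
z(s) = 5 + 5*s**3 (z(s) = s*(5*s**2) + 5 = 5*s**3 + 5 = 5 + 5*s**3)
x(b, I) = -1 (x(b, I) = -4 + 3 = -1)
x(9, z(-2*2))**2 = (-1)**2 = 1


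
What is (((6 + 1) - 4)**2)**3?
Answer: 729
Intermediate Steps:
(((6 + 1) - 4)**2)**3 = ((7 - 4)**2)**3 = (3**2)**3 = 9**3 = 729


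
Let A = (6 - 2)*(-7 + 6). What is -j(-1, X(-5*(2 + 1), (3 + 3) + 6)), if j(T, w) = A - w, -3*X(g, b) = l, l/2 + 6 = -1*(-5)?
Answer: 14/3 ≈ 4.6667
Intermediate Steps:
A = -4 (A = 4*(-1) = -4)
l = -2 (l = -12 + 2*(-1*(-5)) = -12 + 2*5 = -12 + 10 = -2)
X(g, b) = ⅔ (X(g, b) = -⅓*(-2) = ⅔)
j(T, w) = -4 - w
-j(-1, X(-5*(2 + 1), (3 + 3) + 6)) = -(-4 - 1*⅔) = -(-4 - ⅔) = -1*(-14/3) = 14/3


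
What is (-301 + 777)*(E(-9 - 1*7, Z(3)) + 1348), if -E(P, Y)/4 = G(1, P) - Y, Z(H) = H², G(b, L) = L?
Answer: 689248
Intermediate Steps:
E(P, Y) = -4*P + 4*Y (E(P, Y) = -4*(P - Y) = -4*P + 4*Y)
(-301 + 777)*(E(-9 - 1*7, Z(3)) + 1348) = (-301 + 777)*((-4*(-9 - 1*7) + 4*3²) + 1348) = 476*((-4*(-9 - 7) + 4*9) + 1348) = 476*((-4*(-16) + 36) + 1348) = 476*((64 + 36) + 1348) = 476*(100 + 1348) = 476*1448 = 689248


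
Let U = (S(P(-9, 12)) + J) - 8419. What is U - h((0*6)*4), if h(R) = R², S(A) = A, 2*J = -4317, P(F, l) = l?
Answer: -21131/2 ≈ -10566.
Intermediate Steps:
J = -4317/2 (J = (½)*(-4317) = -4317/2 ≈ -2158.5)
U = -21131/2 (U = (12 - 4317/2) - 8419 = -4293/2 - 8419 = -21131/2 ≈ -10566.)
U - h((0*6)*4) = -21131/2 - ((0*6)*4)² = -21131/2 - (0*4)² = -21131/2 - 1*0² = -21131/2 - 1*0 = -21131/2 + 0 = -21131/2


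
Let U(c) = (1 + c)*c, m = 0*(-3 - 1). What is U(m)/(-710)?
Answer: 0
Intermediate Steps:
m = 0 (m = 0*(-4) = 0)
U(c) = c*(1 + c)
U(m)/(-710) = (0*(1 + 0))/(-710) = (0*1)*(-1/710) = 0*(-1/710) = 0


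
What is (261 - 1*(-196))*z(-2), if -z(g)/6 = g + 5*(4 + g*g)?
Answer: -104196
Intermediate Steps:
z(g) = -120 - 30*g² - 6*g (z(g) = -6*(g + 5*(4 + g*g)) = -6*(g + 5*(4 + g²)) = -6*(g + (20 + 5*g²)) = -6*(20 + g + 5*g²) = -120 - 30*g² - 6*g)
(261 - 1*(-196))*z(-2) = (261 - 1*(-196))*(-120 - 30*(-2)² - 6*(-2)) = (261 + 196)*(-120 - 30*4 + 12) = 457*(-120 - 120 + 12) = 457*(-228) = -104196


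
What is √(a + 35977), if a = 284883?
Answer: 2*√80215 ≈ 566.45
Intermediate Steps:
√(a + 35977) = √(284883 + 35977) = √320860 = 2*√80215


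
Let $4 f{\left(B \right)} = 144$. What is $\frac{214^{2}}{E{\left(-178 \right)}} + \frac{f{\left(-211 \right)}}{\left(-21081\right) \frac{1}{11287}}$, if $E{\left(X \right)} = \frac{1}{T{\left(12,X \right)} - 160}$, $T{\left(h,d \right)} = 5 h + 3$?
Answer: $- \frac{31215559168}{7027} \approx -4.4422 \cdot 10^{6}$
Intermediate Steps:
$f{\left(B \right)} = 36$ ($f{\left(B \right)} = \frac{1}{4} \cdot 144 = 36$)
$T{\left(h,d \right)} = 3 + 5 h$
$E{\left(X \right)} = - \frac{1}{97}$ ($E{\left(X \right)} = \frac{1}{\left(3 + 5 \cdot 12\right) - 160} = \frac{1}{\left(3 + 60\right) - 160} = \frac{1}{63 - 160} = \frac{1}{-97} = - \frac{1}{97}$)
$\frac{214^{2}}{E{\left(-178 \right)}} + \frac{f{\left(-211 \right)}}{\left(-21081\right) \frac{1}{11287}} = \frac{214^{2}}{- \frac{1}{97}} + \frac{36}{\left(-21081\right) \frac{1}{11287}} = 45796 \left(-97\right) + \frac{36}{\left(-21081\right) \frac{1}{11287}} = -4442212 + \frac{36}{- \frac{21081}{11287}} = -4442212 + 36 \left(- \frac{11287}{21081}\right) = -4442212 - \frac{135444}{7027} = - \frac{31215559168}{7027}$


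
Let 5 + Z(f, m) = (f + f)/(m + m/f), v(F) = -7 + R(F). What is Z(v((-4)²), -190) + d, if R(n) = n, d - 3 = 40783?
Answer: 38741869/950 ≈ 40781.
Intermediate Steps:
d = 40786 (d = 3 + 40783 = 40786)
v(F) = -7 + F
Z(f, m) = -5 + 2*f/(m + m/f) (Z(f, m) = -5 + (f + f)/(m + m/f) = -5 + (2*f)/(m + m/f) = -5 + 2*f/(m + m/f))
Z(v((-4)²), -190) + d = (-5*(-190) + 2*(-7 + (-4)²)² - 5*(-7 + (-4)²)*(-190))/((-190)*(1 + (-7 + (-4)²))) + 40786 = -(950 + 2*(-7 + 16)² - 5*(-7 + 16)*(-190))/(190*(1 + (-7 + 16))) + 40786 = -(950 + 2*9² - 5*9*(-190))/(190*(1 + 9)) + 40786 = -1/190*(950 + 2*81 + 8550)/10 + 40786 = -1/190*⅒*(950 + 162 + 8550) + 40786 = -1/190*⅒*9662 + 40786 = -4831/950 + 40786 = 38741869/950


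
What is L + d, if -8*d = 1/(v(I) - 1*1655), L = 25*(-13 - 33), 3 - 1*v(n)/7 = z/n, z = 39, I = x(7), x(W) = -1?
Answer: -12521199/10888 ≈ -1150.0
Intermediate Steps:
I = -1
v(n) = 21 - 273/n
L = -1150 (L = 25*(-46) = -1150)
d = 1/10888 (d = -1/(8*((21 - 273/(-1)) - 1*1655)) = -1/(8*((21 - 273*(-1)) - 1655)) = -1/(8*((21 + 273) - 1655)) = -1/(8*(294 - 1655)) = -⅛/(-1361) = -⅛*(-1/1361) = 1/10888 ≈ 9.1844e-5)
L + d = -1150 + 1/10888 = -12521199/10888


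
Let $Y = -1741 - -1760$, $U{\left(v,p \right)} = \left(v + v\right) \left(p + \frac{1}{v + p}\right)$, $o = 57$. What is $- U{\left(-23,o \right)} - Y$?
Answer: $\frac{44274}{17} \approx 2604.4$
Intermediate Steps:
$U{\left(v,p \right)} = 2 v \left(p + \frac{1}{p + v}\right)$
$Y = 19$ ($Y = -1741 + 1760 = 19$)
$- U{\left(-23,o \right)} - Y = - \frac{2 \left(-23\right) \left(1 + 57^{2} + 57 \left(-23\right)\right)}{57 - 23} - 19 = - \frac{2 \left(-23\right) \left(1 + 3249 - 1311\right)}{34} - 19 = - \frac{2 \left(-23\right) 1939}{34} - 19 = \left(-1\right) \left(- \frac{44597}{17}\right) - 19 = \frac{44597}{17} - 19 = \frac{44274}{17}$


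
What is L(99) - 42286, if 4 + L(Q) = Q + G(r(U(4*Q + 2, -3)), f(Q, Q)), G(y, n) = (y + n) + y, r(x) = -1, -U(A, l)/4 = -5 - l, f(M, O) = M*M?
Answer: -32392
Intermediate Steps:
f(M, O) = M²
U(A, l) = 20 + 4*l (U(A, l) = -4*(-5 - l) = 20 + 4*l)
G(y, n) = n + 2*y (G(y, n) = (n + y) + y = n + 2*y)
L(Q) = -6 + Q + Q² (L(Q) = -4 + (Q + (Q² + 2*(-1))) = -4 + (Q + (Q² - 2)) = -4 + (Q + (-2 + Q²)) = -4 + (-2 + Q + Q²) = -6 + Q + Q²)
L(99) - 42286 = (-6 + 99 + 99²) - 42286 = (-6 + 99 + 9801) - 42286 = 9894 - 42286 = -32392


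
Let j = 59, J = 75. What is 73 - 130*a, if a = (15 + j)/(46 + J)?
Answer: -787/121 ≈ -6.5041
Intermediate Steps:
a = 74/121 (a = (15 + 59)/(46 + 75) = 74/121 ≈ 0.61157)
73 - 130*a = 73 - 130*74/121 = 73 - 9620/121 = -787/121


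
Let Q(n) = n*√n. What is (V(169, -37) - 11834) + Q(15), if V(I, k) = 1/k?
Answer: -437859/37 + 15*√15 ≈ -11776.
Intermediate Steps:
Q(n) = n^(3/2)
(V(169, -37) - 11834) + Q(15) = (1/(-37) - 11834) + 15^(3/2) = (-1/37 - 11834) + 15*√15 = -437859/37 + 15*√15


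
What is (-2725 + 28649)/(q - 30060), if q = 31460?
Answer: 6481/350 ≈ 18.517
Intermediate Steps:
(-2725 + 28649)/(q - 30060) = (-2725 + 28649)/(31460 - 30060) = 25924/1400 = 25924*(1/1400) = 6481/350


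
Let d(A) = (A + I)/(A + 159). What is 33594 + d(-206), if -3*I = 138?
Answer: 1579170/47 ≈ 33599.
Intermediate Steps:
I = -46 (I = -⅓*138 = -46)
d(A) = (-46 + A)/(159 + A) (d(A) = (A - 46)/(A + 159) = (-46 + A)/(159 + A))
33594 + d(-206) = 33594 + (-46 - 206)/(159 - 206) = 33594 - 252/(-47) = 33594 - 1/47*(-252) = 33594 + 252/47 = 1579170/47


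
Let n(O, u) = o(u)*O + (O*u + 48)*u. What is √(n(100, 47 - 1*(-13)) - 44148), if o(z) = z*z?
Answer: 2*√169683 ≈ 823.85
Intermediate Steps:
o(z) = z²
n(O, u) = O*u² + u*(48 + O*u) (n(O, u) = u²*O + (O*u + 48)*u = O*u² + (48 + O*u)*u = O*u² + u*(48 + O*u))
√(n(100, 47 - 1*(-13)) - 44148) = √(2*(47 - 1*(-13))*(24 + 100*(47 - 1*(-13))) - 44148) = √(2*(47 + 13)*(24 + 100*(47 + 13)) - 44148) = √(2*60*(24 + 100*60) - 44148) = √(2*60*(24 + 6000) - 44148) = √(2*60*6024 - 44148) = √(722880 - 44148) = √678732 = 2*√169683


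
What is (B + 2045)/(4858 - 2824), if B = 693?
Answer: 1369/1017 ≈ 1.3461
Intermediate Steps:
(B + 2045)/(4858 - 2824) = (693 + 2045)/(4858 - 2824) = 2738/2034 = 2738*(1/2034) = 1369/1017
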